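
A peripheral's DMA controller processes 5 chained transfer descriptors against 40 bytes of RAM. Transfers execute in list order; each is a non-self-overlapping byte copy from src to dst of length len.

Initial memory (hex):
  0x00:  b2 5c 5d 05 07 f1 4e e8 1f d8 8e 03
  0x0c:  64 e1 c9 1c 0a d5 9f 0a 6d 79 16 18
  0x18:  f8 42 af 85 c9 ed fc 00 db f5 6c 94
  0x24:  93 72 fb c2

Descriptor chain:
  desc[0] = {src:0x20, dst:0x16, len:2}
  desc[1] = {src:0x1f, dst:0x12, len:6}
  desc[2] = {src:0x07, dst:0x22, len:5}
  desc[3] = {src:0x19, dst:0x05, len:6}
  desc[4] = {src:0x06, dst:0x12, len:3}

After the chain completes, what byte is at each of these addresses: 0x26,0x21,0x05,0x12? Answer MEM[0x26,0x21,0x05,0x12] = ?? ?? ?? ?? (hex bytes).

#0 dst[0x16+2] := {0xdb,0xf5}
#1 dst[0x12+6] := {0x00,0xdb,0xf5,0x6c,0x94,0x93}
#2 dst[0x22+5] := {0xe8,0x1f,0xd8,0x8e,0x03}
#3 dst[0x05+6] := {0x42,0xaf,0x85,0xc9,0xed,0xfc}
#4 dst[0x12+3] := {0xaf,0x85,0xc9}
query mem[0x26]=0x03, mem[0x21]=0xf5, mem[0x05]=0x42, mem[0x12]=0xaf

MEM[0x26,0x21,0x05,0x12] = 03 f5 42 af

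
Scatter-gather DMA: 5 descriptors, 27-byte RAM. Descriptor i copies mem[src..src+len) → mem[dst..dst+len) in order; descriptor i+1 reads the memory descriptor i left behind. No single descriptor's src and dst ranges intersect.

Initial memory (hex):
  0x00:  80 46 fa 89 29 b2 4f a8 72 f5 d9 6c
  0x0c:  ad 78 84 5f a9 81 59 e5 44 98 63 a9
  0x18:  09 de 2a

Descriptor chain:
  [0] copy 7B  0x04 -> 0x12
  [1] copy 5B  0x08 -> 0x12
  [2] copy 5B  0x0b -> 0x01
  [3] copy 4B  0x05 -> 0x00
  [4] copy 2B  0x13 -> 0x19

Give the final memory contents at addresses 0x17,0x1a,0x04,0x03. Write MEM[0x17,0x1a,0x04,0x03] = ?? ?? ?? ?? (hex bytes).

MEM[0x17,0x1a,0x04,0x03] = f5 d9 84 72

#0 dst[0x12+7] := {0x29,0xb2,0x4f,0xa8,0x72,0xf5,0xd9}
#1 dst[0x12+5] := {0x72,0xf5,0xd9,0x6c,0xad}
#2 dst[0x01+5] := {0x6c,0xad,0x78,0x84,0x5f}
#3 dst[0x00+4] := {0x5f,0x4f,0xa8,0x72}
#4 dst[0x19+2] := {0xf5,0xd9}
query mem[0x17]=0xf5, mem[0x1a]=0xd9, mem[0x04]=0x84, mem[0x03]=0x72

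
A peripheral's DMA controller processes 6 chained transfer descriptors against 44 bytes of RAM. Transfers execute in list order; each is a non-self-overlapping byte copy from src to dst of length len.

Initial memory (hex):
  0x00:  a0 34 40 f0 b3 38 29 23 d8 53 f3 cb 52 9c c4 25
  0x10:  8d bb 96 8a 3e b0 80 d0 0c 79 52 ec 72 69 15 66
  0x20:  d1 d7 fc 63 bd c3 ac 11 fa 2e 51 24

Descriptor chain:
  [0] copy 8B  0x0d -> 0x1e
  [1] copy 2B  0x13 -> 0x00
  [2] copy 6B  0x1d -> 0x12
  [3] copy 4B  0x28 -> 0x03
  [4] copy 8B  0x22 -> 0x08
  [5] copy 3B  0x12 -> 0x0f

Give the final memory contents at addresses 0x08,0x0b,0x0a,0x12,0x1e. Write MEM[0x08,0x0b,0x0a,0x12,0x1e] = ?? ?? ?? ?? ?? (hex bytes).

D0: mem[0x1e..0x25] <- [9c c4 25 8d bb 96 8a 3e]
D1: mem[0x00..0x01] <- [8a 3e]
D2: mem[0x12..0x17] <- [69 9c c4 25 8d bb]
D3: mem[0x03..0x06] <- [fa 2e 51 24]
D4: mem[0x08..0x0f] <- [bb 96 8a 3e ac 11 fa 2e]
D5: mem[0x0f..0x11] <- [69 9c c4]
query mem[0x08]=0xbb, mem[0x0b]=0x3e, mem[0x0a]=0x8a, mem[0x12]=0x69, mem[0x1e]=0x9c

MEM[0x08,0x0b,0x0a,0x12,0x1e] = bb 3e 8a 69 9c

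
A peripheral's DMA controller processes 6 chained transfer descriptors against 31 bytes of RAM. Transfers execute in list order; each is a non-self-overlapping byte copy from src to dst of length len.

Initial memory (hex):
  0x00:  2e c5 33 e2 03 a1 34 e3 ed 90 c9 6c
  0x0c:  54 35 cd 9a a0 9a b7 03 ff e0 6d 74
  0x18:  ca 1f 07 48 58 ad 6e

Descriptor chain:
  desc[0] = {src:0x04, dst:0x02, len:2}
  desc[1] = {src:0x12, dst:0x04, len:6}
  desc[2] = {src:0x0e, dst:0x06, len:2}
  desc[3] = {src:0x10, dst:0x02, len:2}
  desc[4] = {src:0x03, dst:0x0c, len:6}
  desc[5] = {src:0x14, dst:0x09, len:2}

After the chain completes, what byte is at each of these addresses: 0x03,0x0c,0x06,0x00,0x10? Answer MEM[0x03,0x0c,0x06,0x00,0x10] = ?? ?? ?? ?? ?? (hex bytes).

MEM[0x03,0x0c,0x06,0x00,0x10] = 9a 9a cd 2e 9a

[0] 0x04->0x02 len=2 : 03 a1
[1] 0x12->0x04 len=6 : b7 03 ff e0 6d 74
[2] 0x0e->0x06 len=2 : cd 9a
[3] 0x10->0x02 len=2 : a0 9a
[4] 0x03->0x0c len=6 : 9a b7 03 cd 9a 6d
[5] 0x14->0x09 len=2 : ff e0
query mem[0x03]=0x9a, mem[0x0c]=0x9a, mem[0x06]=0xcd, mem[0x00]=0x2e, mem[0x10]=0x9a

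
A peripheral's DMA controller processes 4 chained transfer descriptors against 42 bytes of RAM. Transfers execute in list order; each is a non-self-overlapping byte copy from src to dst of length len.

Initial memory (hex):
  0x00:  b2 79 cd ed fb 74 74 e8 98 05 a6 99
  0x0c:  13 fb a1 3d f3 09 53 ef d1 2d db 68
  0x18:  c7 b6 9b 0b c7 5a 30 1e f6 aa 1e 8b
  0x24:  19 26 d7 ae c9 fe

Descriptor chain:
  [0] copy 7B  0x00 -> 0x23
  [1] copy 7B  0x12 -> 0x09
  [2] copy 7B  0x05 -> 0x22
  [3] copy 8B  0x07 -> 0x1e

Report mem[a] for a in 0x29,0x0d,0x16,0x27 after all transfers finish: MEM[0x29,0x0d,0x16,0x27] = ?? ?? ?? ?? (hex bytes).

  after D0: wrote 7B at 0x23 = b279cdedfb7474
  after D1: wrote 7B at 0x09 = 53efd12ddb68c7
  after D2: wrote 7B at 0x22 = 7474e89853efd1
  after D3: wrote 8B at 0x1e = e89853efd12ddb68
query mem[0x29]=0x74, mem[0x0d]=0xdb, mem[0x16]=0xdb, mem[0x27]=0xef

MEM[0x29,0x0d,0x16,0x27] = 74 db db ef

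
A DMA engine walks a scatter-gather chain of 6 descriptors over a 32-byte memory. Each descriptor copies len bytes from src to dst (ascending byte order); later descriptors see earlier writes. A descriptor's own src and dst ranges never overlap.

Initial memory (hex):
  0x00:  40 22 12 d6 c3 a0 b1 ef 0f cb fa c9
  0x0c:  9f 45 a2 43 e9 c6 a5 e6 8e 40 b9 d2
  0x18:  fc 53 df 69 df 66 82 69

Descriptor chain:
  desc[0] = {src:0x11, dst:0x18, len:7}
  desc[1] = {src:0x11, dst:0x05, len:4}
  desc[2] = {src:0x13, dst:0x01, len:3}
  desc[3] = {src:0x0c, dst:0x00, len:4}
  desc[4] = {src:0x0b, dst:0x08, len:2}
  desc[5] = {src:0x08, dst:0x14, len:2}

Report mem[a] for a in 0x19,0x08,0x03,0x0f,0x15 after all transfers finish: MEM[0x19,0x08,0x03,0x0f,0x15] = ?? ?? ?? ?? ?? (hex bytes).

D0: mem[0x18..0x1e] <- [c6 a5 e6 8e 40 b9 d2]
D1: mem[0x05..0x08] <- [c6 a5 e6 8e]
D2: mem[0x01..0x03] <- [e6 8e 40]
D3: mem[0x00..0x03] <- [9f 45 a2 43]
D4: mem[0x08..0x09] <- [c9 9f]
D5: mem[0x14..0x15] <- [c9 9f]
query mem[0x19]=0xa5, mem[0x08]=0xc9, mem[0x03]=0x43, mem[0x0f]=0x43, mem[0x15]=0x9f

MEM[0x19,0x08,0x03,0x0f,0x15] = a5 c9 43 43 9f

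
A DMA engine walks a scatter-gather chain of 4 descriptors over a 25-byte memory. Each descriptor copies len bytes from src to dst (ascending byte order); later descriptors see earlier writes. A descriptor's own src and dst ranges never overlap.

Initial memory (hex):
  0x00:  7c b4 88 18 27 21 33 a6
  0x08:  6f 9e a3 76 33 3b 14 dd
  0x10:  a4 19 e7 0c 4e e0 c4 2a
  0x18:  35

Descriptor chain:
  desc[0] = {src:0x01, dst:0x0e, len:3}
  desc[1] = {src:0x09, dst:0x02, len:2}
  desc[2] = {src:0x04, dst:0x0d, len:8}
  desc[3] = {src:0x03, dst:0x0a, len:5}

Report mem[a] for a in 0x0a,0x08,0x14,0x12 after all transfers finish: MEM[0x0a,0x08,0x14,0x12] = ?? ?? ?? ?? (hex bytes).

  after D0: wrote 3B at 0x0e = b48818
  after D1: wrote 2B at 0x02 = 9ea3
  after D2: wrote 8B at 0x0d = 272133a66f9ea376
  after D3: wrote 5B at 0x0a = a3272133a6
query mem[0x0a]=0xa3, mem[0x08]=0x6f, mem[0x14]=0x76, mem[0x12]=0x9e

MEM[0x0a,0x08,0x14,0x12] = a3 6f 76 9e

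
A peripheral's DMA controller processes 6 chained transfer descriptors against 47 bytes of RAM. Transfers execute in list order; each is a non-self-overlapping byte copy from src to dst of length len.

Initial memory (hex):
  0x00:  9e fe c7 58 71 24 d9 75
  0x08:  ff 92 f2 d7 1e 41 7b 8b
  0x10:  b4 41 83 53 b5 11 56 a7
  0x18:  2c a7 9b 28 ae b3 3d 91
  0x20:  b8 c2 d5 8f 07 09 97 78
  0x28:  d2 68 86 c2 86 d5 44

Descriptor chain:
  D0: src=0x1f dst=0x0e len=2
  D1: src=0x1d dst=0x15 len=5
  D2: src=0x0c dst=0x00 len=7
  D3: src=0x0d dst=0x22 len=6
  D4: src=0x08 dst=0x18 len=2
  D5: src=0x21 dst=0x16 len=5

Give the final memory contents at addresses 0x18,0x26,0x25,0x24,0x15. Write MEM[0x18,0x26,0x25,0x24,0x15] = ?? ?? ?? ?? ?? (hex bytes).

MEM[0x18,0x26,0x25,0x24,0x15] = 91 41 b4 b8 b3

[0] 0x1f->0x0e len=2 : 91 b8
[1] 0x1d->0x15 len=5 : b3 3d 91 b8 c2
[2] 0x0c->0x00 len=7 : 1e 41 91 b8 b4 41 83
[3] 0x0d->0x22 len=6 : 41 91 b8 b4 41 83
[4] 0x08->0x18 len=2 : ff 92
[5] 0x21->0x16 len=5 : c2 41 91 b8 b4
query mem[0x18]=0x91, mem[0x26]=0x41, mem[0x25]=0xb4, mem[0x24]=0xb8, mem[0x15]=0xb3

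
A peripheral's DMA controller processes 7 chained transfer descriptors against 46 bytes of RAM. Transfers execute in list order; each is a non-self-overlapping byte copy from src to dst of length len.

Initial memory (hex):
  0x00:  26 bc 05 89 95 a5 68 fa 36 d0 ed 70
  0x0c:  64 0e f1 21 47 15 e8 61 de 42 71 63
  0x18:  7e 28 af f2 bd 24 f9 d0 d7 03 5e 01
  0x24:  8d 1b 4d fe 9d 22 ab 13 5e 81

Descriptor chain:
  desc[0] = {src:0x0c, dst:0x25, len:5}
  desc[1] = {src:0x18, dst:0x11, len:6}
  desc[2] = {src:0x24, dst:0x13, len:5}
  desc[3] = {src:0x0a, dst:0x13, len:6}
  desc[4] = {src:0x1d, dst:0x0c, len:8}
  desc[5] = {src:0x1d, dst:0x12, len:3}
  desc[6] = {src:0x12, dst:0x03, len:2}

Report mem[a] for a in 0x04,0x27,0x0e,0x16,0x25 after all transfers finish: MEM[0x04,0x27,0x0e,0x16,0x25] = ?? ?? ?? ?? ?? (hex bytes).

MEM[0x04,0x27,0x0e,0x16,0x25] = f9 f1 d0 0e 64

D0: mem[0x25..0x29] <- [64 0e f1 21 47]
D1: mem[0x11..0x16] <- [7e 28 af f2 bd 24]
D2: mem[0x13..0x17] <- [8d 64 0e f1 21]
D3: mem[0x13..0x18] <- [ed 70 64 0e f1 21]
D4: mem[0x0c..0x13] <- [24 f9 d0 d7 03 5e 01 8d]
D5: mem[0x12..0x14] <- [24 f9 d0]
D6: mem[0x03..0x04] <- [24 f9]
query mem[0x04]=0xf9, mem[0x27]=0xf1, mem[0x0e]=0xd0, mem[0x16]=0x0e, mem[0x25]=0x64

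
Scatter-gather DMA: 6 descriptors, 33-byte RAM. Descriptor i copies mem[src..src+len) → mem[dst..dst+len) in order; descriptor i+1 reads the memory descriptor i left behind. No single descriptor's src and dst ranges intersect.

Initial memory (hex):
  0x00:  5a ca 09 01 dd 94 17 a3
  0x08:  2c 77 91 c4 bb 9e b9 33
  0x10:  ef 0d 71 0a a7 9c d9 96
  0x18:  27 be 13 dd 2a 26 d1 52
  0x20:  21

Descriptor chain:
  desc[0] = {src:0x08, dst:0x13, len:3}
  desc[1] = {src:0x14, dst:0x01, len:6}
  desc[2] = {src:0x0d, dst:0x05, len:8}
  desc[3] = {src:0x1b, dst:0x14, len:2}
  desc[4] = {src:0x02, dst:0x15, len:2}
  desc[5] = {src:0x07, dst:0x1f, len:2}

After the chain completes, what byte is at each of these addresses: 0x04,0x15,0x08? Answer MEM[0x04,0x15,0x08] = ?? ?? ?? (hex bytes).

[0] 0x08->0x13 len=3 : 2c 77 91
[1] 0x14->0x01 len=6 : 77 91 d9 96 27 be
[2] 0x0d->0x05 len=8 : 9e b9 33 ef 0d 71 2c 77
[3] 0x1b->0x14 len=2 : dd 2a
[4] 0x02->0x15 len=2 : 91 d9
[5] 0x07->0x1f len=2 : 33 ef
query mem[0x04]=0x96, mem[0x15]=0x91, mem[0x08]=0xef

MEM[0x04,0x15,0x08] = 96 91 ef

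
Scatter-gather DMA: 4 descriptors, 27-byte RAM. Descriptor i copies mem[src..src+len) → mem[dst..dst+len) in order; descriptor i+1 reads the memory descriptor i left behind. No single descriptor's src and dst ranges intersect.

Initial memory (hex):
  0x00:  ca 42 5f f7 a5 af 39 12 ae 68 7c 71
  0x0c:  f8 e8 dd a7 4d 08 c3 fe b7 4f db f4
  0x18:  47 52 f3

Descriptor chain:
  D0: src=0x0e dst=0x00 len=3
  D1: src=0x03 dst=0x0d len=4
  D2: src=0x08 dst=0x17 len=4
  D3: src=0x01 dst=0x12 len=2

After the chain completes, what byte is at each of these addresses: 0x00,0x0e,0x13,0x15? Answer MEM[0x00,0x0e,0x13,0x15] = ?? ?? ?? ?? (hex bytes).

D0: mem[0x00..0x02] <- [dd a7 4d]
D1: mem[0x0d..0x10] <- [f7 a5 af 39]
D2: mem[0x17..0x1a] <- [ae 68 7c 71]
D3: mem[0x12..0x13] <- [a7 4d]
query mem[0x00]=0xdd, mem[0x0e]=0xa5, mem[0x13]=0x4d, mem[0x15]=0x4f

MEM[0x00,0x0e,0x13,0x15] = dd a5 4d 4f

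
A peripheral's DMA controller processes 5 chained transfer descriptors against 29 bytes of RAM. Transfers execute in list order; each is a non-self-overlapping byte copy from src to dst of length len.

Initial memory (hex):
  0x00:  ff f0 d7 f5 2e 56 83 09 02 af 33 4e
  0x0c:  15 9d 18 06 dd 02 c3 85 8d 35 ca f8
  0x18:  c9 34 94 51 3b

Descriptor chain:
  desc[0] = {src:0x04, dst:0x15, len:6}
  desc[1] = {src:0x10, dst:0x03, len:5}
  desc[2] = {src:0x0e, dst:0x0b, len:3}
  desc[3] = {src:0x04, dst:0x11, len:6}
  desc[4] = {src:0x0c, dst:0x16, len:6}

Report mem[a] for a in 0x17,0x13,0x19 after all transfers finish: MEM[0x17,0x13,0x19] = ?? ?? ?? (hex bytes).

MEM[0x17,0x13,0x19] = dd 85 06

[0] 0x04->0x15 len=6 : 2e 56 83 09 02 af
[1] 0x10->0x03 len=5 : dd 02 c3 85 8d
[2] 0x0e->0x0b len=3 : 18 06 dd
[3] 0x04->0x11 len=6 : 02 c3 85 8d 02 af
[4] 0x0c->0x16 len=6 : 06 dd 18 06 dd 02
query mem[0x17]=0xdd, mem[0x13]=0x85, mem[0x19]=0x06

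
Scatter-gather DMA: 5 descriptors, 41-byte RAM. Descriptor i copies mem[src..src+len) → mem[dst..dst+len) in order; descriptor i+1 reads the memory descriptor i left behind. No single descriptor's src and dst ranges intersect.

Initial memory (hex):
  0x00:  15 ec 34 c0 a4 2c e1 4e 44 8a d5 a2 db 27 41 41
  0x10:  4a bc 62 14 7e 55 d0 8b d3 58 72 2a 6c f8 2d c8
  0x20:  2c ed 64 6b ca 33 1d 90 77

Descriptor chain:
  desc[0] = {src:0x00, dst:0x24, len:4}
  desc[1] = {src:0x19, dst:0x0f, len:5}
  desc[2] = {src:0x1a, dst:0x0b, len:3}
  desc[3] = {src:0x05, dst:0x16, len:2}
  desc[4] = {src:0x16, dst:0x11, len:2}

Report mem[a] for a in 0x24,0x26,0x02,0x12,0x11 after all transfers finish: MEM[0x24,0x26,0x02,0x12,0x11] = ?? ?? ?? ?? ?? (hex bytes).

MEM[0x24,0x26,0x02,0x12,0x11] = 15 34 34 e1 2c

  after D0: wrote 4B at 0x24 = 15ec34c0
  after D1: wrote 5B at 0x0f = 58722a6cf8
  after D2: wrote 3B at 0x0b = 722a6c
  after D3: wrote 2B at 0x16 = 2ce1
  after D4: wrote 2B at 0x11 = 2ce1
query mem[0x24]=0x15, mem[0x26]=0x34, mem[0x02]=0x34, mem[0x12]=0xe1, mem[0x11]=0x2c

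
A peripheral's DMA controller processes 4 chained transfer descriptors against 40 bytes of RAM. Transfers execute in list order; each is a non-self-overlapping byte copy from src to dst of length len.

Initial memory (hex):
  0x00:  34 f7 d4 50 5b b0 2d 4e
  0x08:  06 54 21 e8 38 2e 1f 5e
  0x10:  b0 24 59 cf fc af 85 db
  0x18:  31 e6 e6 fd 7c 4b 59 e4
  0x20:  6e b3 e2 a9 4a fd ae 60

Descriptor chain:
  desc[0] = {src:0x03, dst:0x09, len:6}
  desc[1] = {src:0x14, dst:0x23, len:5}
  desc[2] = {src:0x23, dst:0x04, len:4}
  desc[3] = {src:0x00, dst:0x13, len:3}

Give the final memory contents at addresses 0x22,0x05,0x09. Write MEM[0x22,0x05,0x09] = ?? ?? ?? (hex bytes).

MEM[0x22,0x05,0x09] = e2 af 50

[0] 0x03->0x09 len=6 : 50 5b b0 2d 4e 06
[1] 0x14->0x23 len=5 : fc af 85 db 31
[2] 0x23->0x04 len=4 : fc af 85 db
[3] 0x00->0x13 len=3 : 34 f7 d4
query mem[0x22]=0xe2, mem[0x05]=0xaf, mem[0x09]=0x50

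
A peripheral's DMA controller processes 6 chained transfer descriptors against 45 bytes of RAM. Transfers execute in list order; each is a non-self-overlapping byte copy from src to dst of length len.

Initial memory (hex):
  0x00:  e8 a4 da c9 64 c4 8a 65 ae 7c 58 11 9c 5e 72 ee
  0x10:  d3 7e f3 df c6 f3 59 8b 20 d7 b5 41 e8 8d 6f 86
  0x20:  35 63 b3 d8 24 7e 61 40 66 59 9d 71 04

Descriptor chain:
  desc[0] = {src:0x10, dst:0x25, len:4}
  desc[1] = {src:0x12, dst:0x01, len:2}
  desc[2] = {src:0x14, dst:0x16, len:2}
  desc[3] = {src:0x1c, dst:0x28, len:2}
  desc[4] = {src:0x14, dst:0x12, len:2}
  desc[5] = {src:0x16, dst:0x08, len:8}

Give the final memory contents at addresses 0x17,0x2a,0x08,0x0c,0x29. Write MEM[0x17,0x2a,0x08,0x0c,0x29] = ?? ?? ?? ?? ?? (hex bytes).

[0] 0x10->0x25 len=4 : d3 7e f3 df
[1] 0x12->0x01 len=2 : f3 df
[2] 0x14->0x16 len=2 : c6 f3
[3] 0x1c->0x28 len=2 : e8 8d
[4] 0x14->0x12 len=2 : c6 f3
[5] 0x16->0x08 len=8 : c6 f3 20 d7 b5 41 e8 8d
query mem[0x17]=0xf3, mem[0x2a]=0x9d, mem[0x08]=0xc6, mem[0x0c]=0xb5, mem[0x29]=0x8d

MEM[0x17,0x2a,0x08,0x0c,0x29] = f3 9d c6 b5 8d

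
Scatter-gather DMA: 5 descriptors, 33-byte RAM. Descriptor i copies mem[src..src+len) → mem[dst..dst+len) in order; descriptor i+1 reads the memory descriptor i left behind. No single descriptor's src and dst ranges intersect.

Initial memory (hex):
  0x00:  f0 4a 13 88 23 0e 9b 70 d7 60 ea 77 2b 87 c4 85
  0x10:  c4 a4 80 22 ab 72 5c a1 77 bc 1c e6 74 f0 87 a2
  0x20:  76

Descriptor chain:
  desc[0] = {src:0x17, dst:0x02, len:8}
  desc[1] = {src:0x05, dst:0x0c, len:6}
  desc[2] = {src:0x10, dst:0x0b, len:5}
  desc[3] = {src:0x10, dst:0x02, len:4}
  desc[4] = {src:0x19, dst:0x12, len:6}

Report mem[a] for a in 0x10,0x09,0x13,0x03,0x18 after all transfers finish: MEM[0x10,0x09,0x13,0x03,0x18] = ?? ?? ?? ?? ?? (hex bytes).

  after D0: wrote 8B at 0x02 = a177bc1ce674f087
  after D1: wrote 6B at 0x0c = 1ce674f087ea
  after D2: wrote 5B at 0x0b = 87ea8022ab
  after D3: wrote 4B at 0x02 = 87ea8022
  after D4: wrote 6B at 0x12 = bc1ce674f087
query mem[0x10]=0x87, mem[0x09]=0x87, mem[0x13]=0x1c, mem[0x03]=0xea, mem[0x18]=0x77

MEM[0x10,0x09,0x13,0x03,0x18] = 87 87 1c ea 77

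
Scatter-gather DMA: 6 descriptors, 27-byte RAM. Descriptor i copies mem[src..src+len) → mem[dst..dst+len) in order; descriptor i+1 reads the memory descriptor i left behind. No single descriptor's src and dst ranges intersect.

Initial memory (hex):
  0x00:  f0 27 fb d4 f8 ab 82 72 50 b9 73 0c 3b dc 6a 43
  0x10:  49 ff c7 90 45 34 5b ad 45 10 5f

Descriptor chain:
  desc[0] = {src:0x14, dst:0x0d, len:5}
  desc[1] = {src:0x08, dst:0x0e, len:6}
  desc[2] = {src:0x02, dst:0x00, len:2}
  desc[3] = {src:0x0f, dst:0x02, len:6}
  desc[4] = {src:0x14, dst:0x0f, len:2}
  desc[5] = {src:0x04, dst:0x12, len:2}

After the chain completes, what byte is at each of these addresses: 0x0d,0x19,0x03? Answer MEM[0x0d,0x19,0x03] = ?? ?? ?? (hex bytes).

D0: mem[0x0d..0x11] <- [45 34 5b ad 45]
D1: mem[0x0e..0x13] <- [50 b9 73 0c 3b 45]
D2: mem[0x00..0x01] <- [fb d4]
D3: mem[0x02..0x07] <- [b9 73 0c 3b 45 45]
D4: mem[0x0f..0x10] <- [45 34]
D5: mem[0x12..0x13] <- [0c 3b]
query mem[0x0d]=0x45, mem[0x19]=0x10, mem[0x03]=0x73

MEM[0x0d,0x19,0x03] = 45 10 73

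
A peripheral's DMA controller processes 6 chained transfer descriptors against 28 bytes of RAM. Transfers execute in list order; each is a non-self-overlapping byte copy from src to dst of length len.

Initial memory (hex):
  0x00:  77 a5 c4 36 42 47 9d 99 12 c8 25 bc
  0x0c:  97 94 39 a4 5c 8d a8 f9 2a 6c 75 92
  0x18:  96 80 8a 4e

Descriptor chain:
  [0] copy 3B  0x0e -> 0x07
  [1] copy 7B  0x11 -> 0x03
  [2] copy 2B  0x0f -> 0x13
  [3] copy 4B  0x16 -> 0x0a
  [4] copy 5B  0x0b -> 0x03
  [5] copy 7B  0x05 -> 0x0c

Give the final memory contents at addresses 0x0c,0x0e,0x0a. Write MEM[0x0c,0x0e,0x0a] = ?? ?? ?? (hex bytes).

D0: mem[0x07..0x09] <- [39 a4 5c]
D1: mem[0x03..0x09] <- [8d a8 f9 2a 6c 75 92]
D2: mem[0x13..0x14] <- [a4 5c]
D3: mem[0x0a..0x0d] <- [75 92 96 80]
D4: mem[0x03..0x07] <- [92 96 80 39 a4]
D5: mem[0x0c..0x12] <- [80 39 a4 75 92 75 92]
query mem[0x0c]=0x80, mem[0x0e]=0xa4, mem[0x0a]=0x75

MEM[0x0c,0x0e,0x0a] = 80 a4 75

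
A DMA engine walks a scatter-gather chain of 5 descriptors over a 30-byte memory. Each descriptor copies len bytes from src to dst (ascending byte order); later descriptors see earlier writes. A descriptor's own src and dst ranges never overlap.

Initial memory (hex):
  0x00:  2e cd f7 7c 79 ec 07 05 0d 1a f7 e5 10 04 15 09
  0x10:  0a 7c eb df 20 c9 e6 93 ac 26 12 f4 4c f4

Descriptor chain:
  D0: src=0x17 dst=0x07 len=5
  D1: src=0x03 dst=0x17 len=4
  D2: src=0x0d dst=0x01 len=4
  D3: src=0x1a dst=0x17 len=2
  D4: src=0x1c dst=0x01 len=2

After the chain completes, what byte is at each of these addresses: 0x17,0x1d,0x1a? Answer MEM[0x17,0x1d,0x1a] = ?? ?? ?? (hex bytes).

MEM[0x17,0x1d,0x1a] = 07 f4 07

[0] 0x17->0x07 len=5 : 93 ac 26 12 f4
[1] 0x03->0x17 len=4 : 7c 79 ec 07
[2] 0x0d->0x01 len=4 : 04 15 09 0a
[3] 0x1a->0x17 len=2 : 07 f4
[4] 0x1c->0x01 len=2 : 4c f4
query mem[0x17]=0x07, mem[0x1d]=0xf4, mem[0x1a]=0x07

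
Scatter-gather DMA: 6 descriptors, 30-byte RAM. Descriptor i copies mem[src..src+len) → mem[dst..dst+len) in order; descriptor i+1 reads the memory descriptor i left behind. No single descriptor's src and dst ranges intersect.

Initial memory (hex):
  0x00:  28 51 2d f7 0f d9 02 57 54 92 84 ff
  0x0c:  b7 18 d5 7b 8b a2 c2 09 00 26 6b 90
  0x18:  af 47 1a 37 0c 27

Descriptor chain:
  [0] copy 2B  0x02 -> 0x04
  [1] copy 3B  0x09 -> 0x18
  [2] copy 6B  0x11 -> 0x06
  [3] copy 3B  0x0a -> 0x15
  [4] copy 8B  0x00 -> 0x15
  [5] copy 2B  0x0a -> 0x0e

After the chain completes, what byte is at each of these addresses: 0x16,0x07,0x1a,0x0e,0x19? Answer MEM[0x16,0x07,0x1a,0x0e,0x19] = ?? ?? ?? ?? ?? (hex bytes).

D0: mem[0x04..0x05] <- [2d f7]
D1: mem[0x18..0x1a] <- [92 84 ff]
D2: mem[0x06..0x0b] <- [a2 c2 09 00 26 6b]
D3: mem[0x15..0x17] <- [26 6b b7]
D4: mem[0x15..0x1c] <- [28 51 2d f7 2d f7 a2 c2]
D5: mem[0x0e..0x0f] <- [26 6b]
query mem[0x16]=0x51, mem[0x07]=0xc2, mem[0x1a]=0xf7, mem[0x0e]=0x26, mem[0x19]=0x2d

MEM[0x16,0x07,0x1a,0x0e,0x19] = 51 c2 f7 26 2d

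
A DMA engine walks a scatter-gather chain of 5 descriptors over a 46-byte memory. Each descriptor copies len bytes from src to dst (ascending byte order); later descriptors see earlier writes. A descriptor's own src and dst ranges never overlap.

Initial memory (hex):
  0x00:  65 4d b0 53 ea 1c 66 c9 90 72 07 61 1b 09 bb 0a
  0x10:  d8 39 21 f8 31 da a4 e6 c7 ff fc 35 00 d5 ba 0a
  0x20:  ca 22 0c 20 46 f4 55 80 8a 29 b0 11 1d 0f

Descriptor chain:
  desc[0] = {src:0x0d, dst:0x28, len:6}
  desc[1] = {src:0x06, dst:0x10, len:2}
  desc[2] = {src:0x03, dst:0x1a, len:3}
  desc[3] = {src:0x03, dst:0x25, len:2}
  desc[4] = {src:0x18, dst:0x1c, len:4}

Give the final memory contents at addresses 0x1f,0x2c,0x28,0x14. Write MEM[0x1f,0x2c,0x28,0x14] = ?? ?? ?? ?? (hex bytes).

MEM[0x1f,0x2c,0x28,0x14] = ea 39 09 31

D0: mem[0x28..0x2d] <- [09 bb 0a d8 39 21]
D1: mem[0x10..0x11] <- [66 c9]
D2: mem[0x1a..0x1c] <- [53 ea 1c]
D3: mem[0x25..0x26] <- [53 ea]
D4: mem[0x1c..0x1f] <- [c7 ff 53 ea]
query mem[0x1f]=0xea, mem[0x2c]=0x39, mem[0x28]=0x09, mem[0x14]=0x31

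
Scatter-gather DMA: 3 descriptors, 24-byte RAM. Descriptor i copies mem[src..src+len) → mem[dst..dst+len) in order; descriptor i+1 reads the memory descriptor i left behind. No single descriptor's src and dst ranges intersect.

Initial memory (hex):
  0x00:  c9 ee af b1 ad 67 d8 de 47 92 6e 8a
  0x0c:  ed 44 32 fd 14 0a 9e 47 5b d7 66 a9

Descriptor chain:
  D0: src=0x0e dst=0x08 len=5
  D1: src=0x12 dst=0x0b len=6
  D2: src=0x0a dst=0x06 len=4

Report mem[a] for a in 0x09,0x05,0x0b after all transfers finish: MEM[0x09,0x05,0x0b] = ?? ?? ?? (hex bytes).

#0 dst[0x08+5] := {0x32,0xfd,0x14,0x0a,0x9e}
#1 dst[0x0b+6] := {0x9e,0x47,0x5b,0xd7,0x66,0xa9}
#2 dst[0x06+4] := {0x14,0x9e,0x47,0x5b}
query mem[0x09]=0x5b, mem[0x05]=0x67, mem[0x0b]=0x9e

MEM[0x09,0x05,0x0b] = 5b 67 9e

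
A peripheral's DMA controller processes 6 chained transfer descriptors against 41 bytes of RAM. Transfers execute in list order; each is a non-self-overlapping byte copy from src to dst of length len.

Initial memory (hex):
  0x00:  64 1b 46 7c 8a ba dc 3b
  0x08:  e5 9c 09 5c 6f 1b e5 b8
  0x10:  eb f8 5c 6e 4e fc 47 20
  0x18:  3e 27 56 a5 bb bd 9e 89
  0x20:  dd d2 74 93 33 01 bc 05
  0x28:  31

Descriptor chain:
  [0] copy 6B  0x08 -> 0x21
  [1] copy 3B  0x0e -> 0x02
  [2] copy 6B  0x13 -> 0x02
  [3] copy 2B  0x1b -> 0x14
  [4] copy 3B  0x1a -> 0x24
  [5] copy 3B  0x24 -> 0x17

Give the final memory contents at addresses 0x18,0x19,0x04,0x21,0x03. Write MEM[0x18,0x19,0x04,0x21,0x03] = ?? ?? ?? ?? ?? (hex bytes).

MEM[0x18,0x19,0x04,0x21,0x03] = a5 bb fc e5 4e

  after D0: wrote 6B at 0x21 = e59c095c6f1b
  after D1: wrote 3B at 0x02 = e5b8eb
  after D2: wrote 6B at 0x02 = 6e4efc47203e
  after D3: wrote 2B at 0x14 = a5bb
  after D4: wrote 3B at 0x24 = 56a5bb
  after D5: wrote 3B at 0x17 = 56a5bb
query mem[0x18]=0xa5, mem[0x19]=0xbb, mem[0x04]=0xfc, mem[0x21]=0xe5, mem[0x03]=0x4e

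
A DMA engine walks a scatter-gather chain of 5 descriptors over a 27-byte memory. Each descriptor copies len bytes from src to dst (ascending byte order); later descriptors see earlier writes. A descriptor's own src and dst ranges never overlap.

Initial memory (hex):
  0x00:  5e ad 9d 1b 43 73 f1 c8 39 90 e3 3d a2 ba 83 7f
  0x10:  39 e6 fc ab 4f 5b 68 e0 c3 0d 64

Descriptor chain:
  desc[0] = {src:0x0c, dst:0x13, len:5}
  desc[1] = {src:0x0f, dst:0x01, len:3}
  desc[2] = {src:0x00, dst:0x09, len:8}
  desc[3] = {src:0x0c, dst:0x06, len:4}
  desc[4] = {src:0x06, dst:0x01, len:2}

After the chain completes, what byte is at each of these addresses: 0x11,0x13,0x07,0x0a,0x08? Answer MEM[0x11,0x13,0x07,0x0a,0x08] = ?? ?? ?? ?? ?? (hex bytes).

#0 dst[0x13+5] := {0xa2,0xba,0x83,0x7f,0x39}
#1 dst[0x01+3] := {0x7f,0x39,0xe6}
#2 dst[0x09+8] := {0x5e,0x7f,0x39,0xe6,0x43,0x73,0xf1,0xc8}
#3 dst[0x06+4] := {0xe6,0x43,0x73,0xf1}
#4 dst[0x01+2] := {0xe6,0x43}
query mem[0x11]=0xe6, mem[0x13]=0xa2, mem[0x07]=0x43, mem[0x0a]=0x7f, mem[0x08]=0x73

MEM[0x11,0x13,0x07,0x0a,0x08] = e6 a2 43 7f 73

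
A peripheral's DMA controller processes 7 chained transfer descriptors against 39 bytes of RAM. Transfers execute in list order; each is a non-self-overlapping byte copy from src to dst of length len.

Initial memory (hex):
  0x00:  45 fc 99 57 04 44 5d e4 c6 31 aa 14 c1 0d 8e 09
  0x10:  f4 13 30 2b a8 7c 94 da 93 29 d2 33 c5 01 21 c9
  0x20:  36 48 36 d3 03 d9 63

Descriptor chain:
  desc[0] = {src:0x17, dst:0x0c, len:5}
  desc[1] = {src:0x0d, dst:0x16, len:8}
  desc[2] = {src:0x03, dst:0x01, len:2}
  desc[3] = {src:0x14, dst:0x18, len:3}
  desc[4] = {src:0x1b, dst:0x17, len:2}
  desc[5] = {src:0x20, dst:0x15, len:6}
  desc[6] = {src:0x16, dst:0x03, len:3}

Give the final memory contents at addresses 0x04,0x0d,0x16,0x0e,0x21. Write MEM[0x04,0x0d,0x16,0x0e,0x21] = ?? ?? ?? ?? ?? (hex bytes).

[0] 0x17->0x0c len=5 : da 93 29 d2 33
[1] 0x0d->0x16 len=8 : 93 29 d2 33 13 30 2b a8
[2] 0x03->0x01 len=2 : 57 04
[3] 0x14->0x18 len=3 : a8 7c 93
[4] 0x1b->0x17 len=2 : 30 2b
[5] 0x20->0x15 len=6 : 36 48 36 d3 03 d9
[6] 0x16->0x03 len=3 : 48 36 d3
query mem[0x04]=0x36, mem[0x0d]=0x93, mem[0x16]=0x48, mem[0x0e]=0x29, mem[0x21]=0x48

MEM[0x04,0x0d,0x16,0x0e,0x21] = 36 93 48 29 48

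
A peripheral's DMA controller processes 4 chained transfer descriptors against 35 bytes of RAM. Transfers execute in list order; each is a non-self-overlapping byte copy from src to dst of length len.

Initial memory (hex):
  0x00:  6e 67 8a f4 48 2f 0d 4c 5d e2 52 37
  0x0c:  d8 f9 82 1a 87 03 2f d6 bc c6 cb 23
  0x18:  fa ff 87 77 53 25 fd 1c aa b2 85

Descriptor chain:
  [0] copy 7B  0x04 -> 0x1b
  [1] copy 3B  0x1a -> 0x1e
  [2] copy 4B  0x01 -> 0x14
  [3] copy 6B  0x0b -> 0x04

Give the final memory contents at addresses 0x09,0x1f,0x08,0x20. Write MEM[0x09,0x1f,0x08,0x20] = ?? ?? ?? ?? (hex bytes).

[0] 0x04->0x1b len=7 : 48 2f 0d 4c 5d e2 52
[1] 0x1a->0x1e len=3 : 87 48 2f
[2] 0x01->0x14 len=4 : 67 8a f4 48
[3] 0x0b->0x04 len=6 : 37 d8 f9 82 1a 87
query mem[0x09]=0x87, mem[0x1f]=0x48, mem[0x08]=0x1a, mem[0x20]=0x2f

MEM[0x09,0x1f,0x08,0x20] = 87 48 1a 2f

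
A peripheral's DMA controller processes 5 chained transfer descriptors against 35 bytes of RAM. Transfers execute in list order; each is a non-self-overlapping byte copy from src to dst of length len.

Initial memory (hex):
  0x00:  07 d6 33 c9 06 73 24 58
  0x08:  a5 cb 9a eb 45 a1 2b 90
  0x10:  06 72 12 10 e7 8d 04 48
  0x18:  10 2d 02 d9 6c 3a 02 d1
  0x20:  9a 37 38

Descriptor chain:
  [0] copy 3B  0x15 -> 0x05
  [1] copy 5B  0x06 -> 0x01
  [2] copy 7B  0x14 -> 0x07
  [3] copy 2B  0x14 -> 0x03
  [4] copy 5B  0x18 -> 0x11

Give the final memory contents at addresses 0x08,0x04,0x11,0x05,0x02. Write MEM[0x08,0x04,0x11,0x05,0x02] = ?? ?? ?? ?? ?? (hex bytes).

  after D0: wrote 3B at 0x05 = 8d0448
  after D1: wrote 5B at 0x01 = 0448a5cb9a
  after D2: wrote 7B at 0x07 = e78d0448102d02
  after D3: wrote 2B at 0x03 = e78d
  after D4: wrote 5B at 0x11 = 102d02d96c
query mem[0x08]=0x8d, mem[0x04]=0x8d, mem[0x11]=0x10, mem[0x05]=0x9a, mem[0x02]=0x48

MEM[0x08,0x04,0x11,0x05,0x02] = 8d 8d 10 9a 48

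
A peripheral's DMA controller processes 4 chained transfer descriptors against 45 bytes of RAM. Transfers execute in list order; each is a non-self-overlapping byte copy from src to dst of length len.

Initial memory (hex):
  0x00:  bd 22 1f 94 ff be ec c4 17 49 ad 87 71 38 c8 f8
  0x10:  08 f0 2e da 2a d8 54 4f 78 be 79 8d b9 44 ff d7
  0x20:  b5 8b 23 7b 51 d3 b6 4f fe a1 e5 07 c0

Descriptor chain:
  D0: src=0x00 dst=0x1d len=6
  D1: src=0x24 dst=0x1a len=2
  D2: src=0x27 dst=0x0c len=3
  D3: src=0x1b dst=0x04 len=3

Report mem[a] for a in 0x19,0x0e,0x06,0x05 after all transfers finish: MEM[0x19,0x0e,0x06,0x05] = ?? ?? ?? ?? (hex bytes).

MEM[0x19,0x0e,0x06,0x05] = be a1 bd b9

[0] 0x00->0x1d len=6 : bd 22 1f 94 ff be
[1] 0x24->0x1a len=2 : 51 d3
[2] 0x27->0x0c len=3 : 4f fe a1
[3] 0x1b->0x04 len=3 : d3 b9 bd
query mem[0x19]=0xbe, mem[0x0e]=0xa1, mem[0x06]=0xbd, mem[0x05]=0xb9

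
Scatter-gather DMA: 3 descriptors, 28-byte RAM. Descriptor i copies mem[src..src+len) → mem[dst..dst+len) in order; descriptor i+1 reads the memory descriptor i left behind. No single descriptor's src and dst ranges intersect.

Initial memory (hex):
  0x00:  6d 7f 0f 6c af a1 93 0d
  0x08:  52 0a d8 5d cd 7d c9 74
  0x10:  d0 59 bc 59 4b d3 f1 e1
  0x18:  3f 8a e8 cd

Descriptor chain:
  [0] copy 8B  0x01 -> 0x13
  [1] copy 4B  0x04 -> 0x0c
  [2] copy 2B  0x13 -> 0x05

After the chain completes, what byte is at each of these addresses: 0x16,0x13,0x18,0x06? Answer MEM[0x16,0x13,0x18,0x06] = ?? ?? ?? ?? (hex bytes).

D0: mem[0x13..0x1a] <- [7f 0f 6c af a1 93 0d 52]
D1: mem[0x0c..0x0f] <- [af a1 93 0d]
D2: mem[0x05..0x06] <- [7f 0f]
query mem[0x16]=0xaf, mem[0x13]=0x7f, mem[0x18]=0x93, mem[0x06]=0x0f

MEM[0x16,0x13,0x18,0x06] = af 7f 93 0f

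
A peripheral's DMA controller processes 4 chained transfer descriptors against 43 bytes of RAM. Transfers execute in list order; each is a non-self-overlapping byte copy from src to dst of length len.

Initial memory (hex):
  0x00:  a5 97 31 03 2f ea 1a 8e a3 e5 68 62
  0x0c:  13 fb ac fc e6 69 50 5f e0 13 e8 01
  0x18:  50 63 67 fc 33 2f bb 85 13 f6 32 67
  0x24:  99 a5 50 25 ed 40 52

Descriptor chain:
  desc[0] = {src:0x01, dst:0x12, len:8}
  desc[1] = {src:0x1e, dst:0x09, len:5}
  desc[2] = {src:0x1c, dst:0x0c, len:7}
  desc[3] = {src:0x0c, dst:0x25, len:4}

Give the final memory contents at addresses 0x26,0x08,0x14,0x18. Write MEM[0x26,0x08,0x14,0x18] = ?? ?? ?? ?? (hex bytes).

D0: mem[0x12..0x19] <- [97 31 03 2f ea 1a 8e a3]
D1: mem[0x09..0x0d] <- [bb 85 13 f6 32]
D2: mem[0x0c..0x12] <- [33 2f bb 85 13 f6 32]
D3: mem[0x25..0x28] <- [33 2f bb 85]
query mem[0x26]=0x2f, mem[0x08]=0xa3, mem[0x14]=0x03, mem[0x18]=0x8e

MEM[0x26,0x08,0x14,0x18] = 2f a3 03 8e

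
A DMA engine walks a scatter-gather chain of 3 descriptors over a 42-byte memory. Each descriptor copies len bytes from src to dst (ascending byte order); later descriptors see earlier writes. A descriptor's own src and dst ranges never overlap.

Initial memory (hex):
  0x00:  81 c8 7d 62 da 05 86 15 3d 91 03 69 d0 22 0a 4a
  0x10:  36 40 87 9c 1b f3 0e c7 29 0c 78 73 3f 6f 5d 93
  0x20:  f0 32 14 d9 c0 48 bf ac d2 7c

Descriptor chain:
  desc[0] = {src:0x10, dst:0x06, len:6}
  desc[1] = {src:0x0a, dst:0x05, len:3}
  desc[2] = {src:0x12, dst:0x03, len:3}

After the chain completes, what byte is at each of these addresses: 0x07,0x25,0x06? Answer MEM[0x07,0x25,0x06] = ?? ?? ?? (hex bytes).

MEM[0x07,0x25,0x06] = d0 48 f3

  after D0: wrote 6B at 0x06 = 3640879c1bf3
  after D1: wrote 3B at 0x05 = 1bf3d0
  after D2: wrote 3B at 0x03 = 879c1b
query mem[0x07]=0xd0, mem[0x25]=0x48, mem[0x06]=0xf3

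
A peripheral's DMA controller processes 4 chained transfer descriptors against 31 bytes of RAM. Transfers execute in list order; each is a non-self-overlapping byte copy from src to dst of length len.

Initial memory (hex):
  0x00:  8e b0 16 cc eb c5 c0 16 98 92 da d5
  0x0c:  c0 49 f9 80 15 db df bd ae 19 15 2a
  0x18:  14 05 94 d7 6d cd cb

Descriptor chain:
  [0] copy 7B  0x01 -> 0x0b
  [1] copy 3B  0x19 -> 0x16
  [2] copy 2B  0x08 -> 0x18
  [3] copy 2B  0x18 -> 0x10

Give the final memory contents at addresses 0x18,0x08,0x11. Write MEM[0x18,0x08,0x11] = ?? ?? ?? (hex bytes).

D0: mem[0x0b..0x11] <- [b0 16 cc eb c5 c0 16]
D1: mem[0x16..0x18] <- [05 94 d7]
D2: mem[0x18..0x19] <- [98 92]
D3: mem[0x10..0x11] <- [98 92]
query mem[0x18]=0x98, mem[0x08]=0x98, mem[0x11]=0x92

MEM[0x18,0x08,0x11] = 98 98 92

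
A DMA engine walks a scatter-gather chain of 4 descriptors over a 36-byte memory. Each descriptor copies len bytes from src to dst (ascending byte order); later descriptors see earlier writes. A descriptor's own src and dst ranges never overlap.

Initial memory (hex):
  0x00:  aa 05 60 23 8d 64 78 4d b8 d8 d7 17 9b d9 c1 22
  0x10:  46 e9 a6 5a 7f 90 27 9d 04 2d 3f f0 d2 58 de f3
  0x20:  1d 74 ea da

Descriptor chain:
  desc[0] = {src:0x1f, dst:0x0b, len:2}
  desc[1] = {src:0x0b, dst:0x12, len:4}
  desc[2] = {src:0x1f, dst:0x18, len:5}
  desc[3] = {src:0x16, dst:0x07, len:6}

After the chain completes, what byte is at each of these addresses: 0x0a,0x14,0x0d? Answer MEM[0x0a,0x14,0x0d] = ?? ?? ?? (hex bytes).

MEM[0x0a,0x14,0x0d] = 1d d9 d9

D0: mem[0x0b..0x0c] <- [f3 1d]
D1: mem[0x12..0x15] <- [f3 1d d9 c1]
D2: mem[0x18..0x1c] <- [f3 1d 74 ea da]
D3: mem[0x07..0x0c] <- [27 9d f3 1d 74 ea]
query mem[0x0a]=0x1d, mem[0x14]=0xd9, mem[0x0d]=0xd9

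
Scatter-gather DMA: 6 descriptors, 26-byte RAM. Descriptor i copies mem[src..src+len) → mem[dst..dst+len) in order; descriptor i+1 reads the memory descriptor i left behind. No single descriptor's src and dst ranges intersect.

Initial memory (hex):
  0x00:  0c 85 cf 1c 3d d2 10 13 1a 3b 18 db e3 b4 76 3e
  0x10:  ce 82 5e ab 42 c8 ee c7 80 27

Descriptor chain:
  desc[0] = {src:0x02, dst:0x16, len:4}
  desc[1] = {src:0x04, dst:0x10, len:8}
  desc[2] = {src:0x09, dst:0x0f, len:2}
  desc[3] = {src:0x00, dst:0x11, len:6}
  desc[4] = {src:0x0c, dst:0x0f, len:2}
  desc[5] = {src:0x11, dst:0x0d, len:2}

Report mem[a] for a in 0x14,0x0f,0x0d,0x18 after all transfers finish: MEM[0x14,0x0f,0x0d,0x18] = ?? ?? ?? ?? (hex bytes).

MEM[0x14,0x0f,0x0d,0x18] = 1c e3 0c 3d

  after D0: wrote 4B at 0x16 = cf1c3dd2
  after D1: wrote 8B at 0x10 = 3dd210131a3b18db
  after D2: wrote 2B at 0x0f = 3b18
  after D3: wrote 6B at 0x11 = 0c85cf1c3dd2
  after D4: wrote 2B at 0x0f = e3b4
  after D5: wrote 2B at 0x0d = 0c85
query mem[0x14]=0x1c, mem[0x0f]=0xe3, mem[0x0d]=0x0c, mem[0x18]=0x3d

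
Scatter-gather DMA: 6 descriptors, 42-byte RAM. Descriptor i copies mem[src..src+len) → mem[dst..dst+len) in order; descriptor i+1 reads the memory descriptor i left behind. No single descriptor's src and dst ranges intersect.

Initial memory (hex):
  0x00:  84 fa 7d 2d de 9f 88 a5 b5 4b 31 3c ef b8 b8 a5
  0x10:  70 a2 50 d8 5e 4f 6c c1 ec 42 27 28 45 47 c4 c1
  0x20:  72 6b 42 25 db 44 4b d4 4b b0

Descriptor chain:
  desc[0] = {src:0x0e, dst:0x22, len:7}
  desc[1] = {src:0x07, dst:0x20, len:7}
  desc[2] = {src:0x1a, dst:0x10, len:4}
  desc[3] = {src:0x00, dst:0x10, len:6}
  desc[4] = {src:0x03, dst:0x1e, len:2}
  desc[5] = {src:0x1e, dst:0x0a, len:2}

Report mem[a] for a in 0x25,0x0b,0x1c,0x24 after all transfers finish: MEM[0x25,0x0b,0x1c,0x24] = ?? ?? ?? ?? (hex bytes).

MEM[0x25,0x0b,0x1c,0x24] = ef de 45 3c

D0: mem[0x22..0x28] <- [b8 a5 70 a2 50 d8 5e]
D1: mem[0x20..0x26] <- [a5 b5 4b 31 3c ef b8]
D2: mem[0x10..0x13] <- [27 28 45 47]
D3: mem[0x10..0x15] <- [84 fa 7d 2d de 9f]
D4: mem[0x1e..0x1f] <- [2d de]
D5: mem[0x0a..0x0b] <- [2d de]
query mem[0x25]=0xef, mem[0x0b]=0xde, mem[0x1c]=0x45, mem[0x24]=0x3c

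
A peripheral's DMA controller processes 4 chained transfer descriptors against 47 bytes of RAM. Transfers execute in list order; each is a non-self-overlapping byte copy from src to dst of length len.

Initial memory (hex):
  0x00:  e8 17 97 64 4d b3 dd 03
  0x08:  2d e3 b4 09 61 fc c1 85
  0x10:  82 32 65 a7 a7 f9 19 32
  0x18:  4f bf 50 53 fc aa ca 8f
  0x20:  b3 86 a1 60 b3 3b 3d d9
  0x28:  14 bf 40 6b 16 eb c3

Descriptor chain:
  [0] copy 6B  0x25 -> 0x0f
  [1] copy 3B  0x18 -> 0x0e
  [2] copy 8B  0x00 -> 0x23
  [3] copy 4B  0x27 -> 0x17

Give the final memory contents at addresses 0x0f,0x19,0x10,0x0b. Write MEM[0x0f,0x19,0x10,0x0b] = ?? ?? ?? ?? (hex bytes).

#0 dst[0x0f+6] := {0x3b,0x3d,0xd9,0x14,0xbf,0x40}
#1 dst[0x0e+3] := {0x4f,0xbf,0x50}
#2 dst[0x23+8] := {0xe8,0x17,0x97,0x64,0x4d,0xb3,0xdd,0x03}
#3 dst[0x17+4] := {0x4d,0xb3,0xdd,0x03}
query mem[0x0f]=0xbf, mem[0x19]=0xdd, mem[0x10]=0x50, mem[0x0b]=0x09

MEM[0x0f,0x19,0x10,0x0b] = bf dd 50 09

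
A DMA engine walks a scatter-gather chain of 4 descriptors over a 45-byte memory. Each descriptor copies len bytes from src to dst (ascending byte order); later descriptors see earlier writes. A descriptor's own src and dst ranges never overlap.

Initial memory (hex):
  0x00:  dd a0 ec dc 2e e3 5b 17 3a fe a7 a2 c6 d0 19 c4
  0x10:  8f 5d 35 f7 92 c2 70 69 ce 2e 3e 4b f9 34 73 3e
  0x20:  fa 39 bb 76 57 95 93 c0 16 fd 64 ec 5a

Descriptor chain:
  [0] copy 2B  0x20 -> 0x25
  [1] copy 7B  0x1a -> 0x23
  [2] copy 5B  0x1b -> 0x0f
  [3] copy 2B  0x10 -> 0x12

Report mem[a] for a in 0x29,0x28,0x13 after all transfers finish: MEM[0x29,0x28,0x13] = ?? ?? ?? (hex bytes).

D0: mem[0x25..0x26] <- [fa 39]
D1: mem[0x23..0x29] <- [3e 4b f9 34 73 3e fa]
D2: mem[0x0f..0x13] <- [4b f9 34 73 3e]
D3: mem[0x12..0x13] <- [f9 34]
query mem[0x29]=0xfa, mem[0x28]=0x3e, mem[0x13]=0x34

MEM[0x29,0x28,0x13] = fa 3e 34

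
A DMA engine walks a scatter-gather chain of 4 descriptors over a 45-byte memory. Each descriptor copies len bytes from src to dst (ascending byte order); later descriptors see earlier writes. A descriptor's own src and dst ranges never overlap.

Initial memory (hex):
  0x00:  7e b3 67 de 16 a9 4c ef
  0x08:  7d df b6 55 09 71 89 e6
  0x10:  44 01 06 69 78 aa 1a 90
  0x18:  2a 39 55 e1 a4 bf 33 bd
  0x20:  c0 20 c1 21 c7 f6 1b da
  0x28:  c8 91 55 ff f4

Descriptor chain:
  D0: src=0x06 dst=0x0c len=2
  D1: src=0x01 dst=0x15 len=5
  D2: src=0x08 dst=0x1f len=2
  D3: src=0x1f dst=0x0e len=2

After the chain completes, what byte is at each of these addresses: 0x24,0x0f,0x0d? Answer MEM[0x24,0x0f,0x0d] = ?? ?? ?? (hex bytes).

D0: mem[0x0c..0x0d] <- [4c ef]
D1: mem[0x15..0x19] <- [b3 67 de 16 a9]
D2: mem[0x1f..0x20] <- [7d df]
D3: mem[0x0e..0x0f] <- [7d df]
query mem[0x24]=0xc7, mem[0x0f]=0xdf, mem[0x0d]=0xef

MEM[0x24,0x0f,0x0d] = c7 df ef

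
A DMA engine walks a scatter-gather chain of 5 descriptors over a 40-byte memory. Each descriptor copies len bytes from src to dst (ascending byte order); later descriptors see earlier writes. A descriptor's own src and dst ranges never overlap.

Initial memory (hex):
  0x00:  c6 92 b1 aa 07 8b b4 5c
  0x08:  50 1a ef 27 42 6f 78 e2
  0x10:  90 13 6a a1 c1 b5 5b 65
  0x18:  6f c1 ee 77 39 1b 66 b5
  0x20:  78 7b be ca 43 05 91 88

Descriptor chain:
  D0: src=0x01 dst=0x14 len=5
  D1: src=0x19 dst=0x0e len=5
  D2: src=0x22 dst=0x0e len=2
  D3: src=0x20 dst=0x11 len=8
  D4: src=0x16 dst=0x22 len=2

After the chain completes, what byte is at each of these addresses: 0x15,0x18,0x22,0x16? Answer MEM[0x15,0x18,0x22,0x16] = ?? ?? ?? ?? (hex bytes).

MEM[0x15,0x18,0x22,0x16] = 43 88 05 05

[0] 0x01->0x14 len=5 : 92 b1 aa 07 8b
[1] 0x19->0x0e len=5 : c1 ee 77 39 1b
[2] 0x22->0x0e len=2 : be ca
[3] 0x20->0x11 len=8 : 78 7b be ca 43 05 91 88
[4] 0x16->0x22 len=2 : 05 91
query mem[0x15]=0x43, mem[0x18]=0x88, mem[0x22]=0x05, mem[0x16]=0x05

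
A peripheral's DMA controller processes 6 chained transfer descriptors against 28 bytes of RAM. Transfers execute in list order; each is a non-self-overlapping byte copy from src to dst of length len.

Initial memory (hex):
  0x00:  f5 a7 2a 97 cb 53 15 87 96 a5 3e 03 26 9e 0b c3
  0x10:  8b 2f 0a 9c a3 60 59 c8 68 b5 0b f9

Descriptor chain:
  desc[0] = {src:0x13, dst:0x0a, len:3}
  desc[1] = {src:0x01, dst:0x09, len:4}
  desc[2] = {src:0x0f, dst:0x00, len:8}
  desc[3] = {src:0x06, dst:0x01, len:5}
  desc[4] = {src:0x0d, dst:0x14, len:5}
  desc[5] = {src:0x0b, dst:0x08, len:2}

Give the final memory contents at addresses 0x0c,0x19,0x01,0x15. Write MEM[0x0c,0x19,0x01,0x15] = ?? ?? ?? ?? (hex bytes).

MEM[0x0c,0x19,0x01,0x15] = cb b5 60 0b

#0 dst[0x0a+3] := {0x9c,0xa3,0x60}
#1 dst[0x09+4] := {0xa7,0x2a,0x97,0xcb}
#2 dst[0x00+8] := {0xc3,0x8b,0x2f,0x0a,0x9c,0xa3,0x60,0x59}
#3 dst[0x01+5] := {0x60,0x59,0x96,0xa7,0x2a}
#4 dst[0x14+5] := {0x9e,0x0b,0xc3,0x8b,0x2f}
#5 dst[0x08+2] := {0x97,0xcb}
query mem[0x0c]=0xcb, mem[0x19]=0xb5, mem[0x01]=0x60, mem[0x15]=0x0b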